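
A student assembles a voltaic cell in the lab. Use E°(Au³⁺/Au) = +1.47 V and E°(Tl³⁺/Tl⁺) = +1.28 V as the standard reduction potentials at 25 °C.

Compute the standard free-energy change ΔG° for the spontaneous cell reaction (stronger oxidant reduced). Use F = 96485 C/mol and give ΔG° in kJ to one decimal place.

-110.0 kJ

Au³⁺/Au (E° = +1.47 V) is the cathode; Tl³⁺/Tl⁺ (E° = +1.28 V) is the anode, so E°cell = +0.19 V.
Balancing electrons gives n = 6 (lcm of 3 and 2).
ΔG° = −nFE° = −(6)(96485)(+0.19) = -109,993 J = -110.0 kJ.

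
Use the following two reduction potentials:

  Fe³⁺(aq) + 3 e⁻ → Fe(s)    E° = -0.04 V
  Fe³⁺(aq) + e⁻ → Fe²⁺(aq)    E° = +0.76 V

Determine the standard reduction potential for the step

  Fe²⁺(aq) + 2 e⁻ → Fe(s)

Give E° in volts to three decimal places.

Sequential free energies add, so n₃E°₃ = n₁E°₁ + n₂E°₂.
With n₃ = 3, and the known step contributing 1×(+0.76) V, the unknown satisfies 2·E° = 3×(-0.04) − 1×(+0.76) = -0.880.
E° = -0.880 / 2 = -0.440 V.

-0.440 V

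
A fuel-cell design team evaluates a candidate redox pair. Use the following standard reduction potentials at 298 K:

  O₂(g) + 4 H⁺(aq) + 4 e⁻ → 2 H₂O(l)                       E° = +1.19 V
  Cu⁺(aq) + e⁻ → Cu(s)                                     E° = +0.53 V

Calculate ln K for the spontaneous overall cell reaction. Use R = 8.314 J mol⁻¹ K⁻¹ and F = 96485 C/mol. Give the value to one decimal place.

Cathode: O₂/H₂O; anode: Cu⁺/Cu. E°cell = (+1.19) − (+0.53) = +0.66 V, with n = 4.
ΔG° = −nFE° = −RT ln K, so ln K = nFE°/(RT) = (4)(96485)(+0.66) / ((8.314)(298)) = 102.810.

102.8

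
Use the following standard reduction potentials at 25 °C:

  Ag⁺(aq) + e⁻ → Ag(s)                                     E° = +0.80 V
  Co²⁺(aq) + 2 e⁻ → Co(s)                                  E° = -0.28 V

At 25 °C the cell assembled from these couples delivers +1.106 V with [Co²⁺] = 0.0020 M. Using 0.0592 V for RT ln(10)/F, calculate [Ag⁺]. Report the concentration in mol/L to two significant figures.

Ag⁺/Ag is the cathode, Co²⁺/Co the anode: E°cell = +1.08 V, n = 2.
Overall reaction: 2 Ag⁺(aq) + Co(s) → 2 Ag(s) + Co²⁺(aq); Q = [Co²⁺]^1/[Ag⁺]^2.
From E = E° − (0.0592/n) log Q: log Q = (E° − E)·n/0.0592 = (+1.08 − (+1.106))·2/0.0592 = -0.8784.
So 2·log[Ag⁺] = 1·log(0.002) − log Q = -2.6990 − (-0.8784) = -1.8206; log[Ag⁺] = -1.8206 / 2 = -0.9103; [Ag⁺] = 10^(-0.9103) ≈ 0.12 M.

0.12 M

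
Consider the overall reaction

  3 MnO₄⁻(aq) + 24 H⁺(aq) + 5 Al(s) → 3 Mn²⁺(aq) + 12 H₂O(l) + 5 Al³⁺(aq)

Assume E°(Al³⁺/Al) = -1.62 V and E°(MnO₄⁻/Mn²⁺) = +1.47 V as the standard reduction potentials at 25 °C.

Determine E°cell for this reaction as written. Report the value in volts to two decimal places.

+3.09 V

The MnO₄⁻/Mn²⁺ couple has the higher reduction potential, so it is the cathode; Al³⁺/Al is oxidised at the anode.
E°cell = E°(cathode) − E°(anode) = (+1.47) − (-1.62) = +3.09 V.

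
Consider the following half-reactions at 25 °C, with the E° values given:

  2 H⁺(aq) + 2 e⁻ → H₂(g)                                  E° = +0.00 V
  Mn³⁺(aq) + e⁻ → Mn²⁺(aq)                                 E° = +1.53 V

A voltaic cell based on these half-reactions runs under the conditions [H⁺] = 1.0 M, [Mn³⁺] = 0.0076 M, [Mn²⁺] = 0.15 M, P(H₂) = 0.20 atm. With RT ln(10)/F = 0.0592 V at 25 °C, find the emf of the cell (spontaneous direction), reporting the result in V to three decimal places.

Mn³⁺/Mn²⁺ is the cathode (higher E°), H⁺/H₂ the anode: E°cell = +1.53 − (+0.00) = +1.53 V, n = 2.
Overall: 2 Mn³⁺(aq) + H₂(g) → 2 Mn²⁺(aq) + 2 H⁺(aq)
Q = [Mn²⁺]^2·[H⁺]^2 / ([Mn³⁺]^2·P(H₂)); log Q = 3.290.
E = E° − (0.0592/n) log Q = +1.53 − (0.0592/2)(3.290) = +1.433 V.

+1.433 V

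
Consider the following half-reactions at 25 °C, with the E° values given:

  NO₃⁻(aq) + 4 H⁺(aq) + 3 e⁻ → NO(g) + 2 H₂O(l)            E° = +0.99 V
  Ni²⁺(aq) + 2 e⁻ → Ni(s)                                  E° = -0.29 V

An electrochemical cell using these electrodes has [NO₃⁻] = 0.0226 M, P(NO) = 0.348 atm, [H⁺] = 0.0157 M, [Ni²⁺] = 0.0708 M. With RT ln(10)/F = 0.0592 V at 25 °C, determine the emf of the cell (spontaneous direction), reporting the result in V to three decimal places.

NO₃⁻/NO is the cathode (higher E°), Ni²⁺/Ni the anode: E°cell = +0.99 − (-0.29) = +1.28 V, n = 6.
Overall: 2 NO₃⁻(aq) + 8 H⁺(aq) + 3 Ni(s) → 2 NO(g) + 4 H₂O(l) + 3 Ni²⁺(aq)
Q = P(NO)^2·[Ni²⁺]^3 / ([NO₃⁻]^2·[H⁺]^8); log Q = 13.358.
E = E° − (0.0592/n) log Q = +1.28 − (0.0592/6)(13.358) = +1.148 V.

+1.148 V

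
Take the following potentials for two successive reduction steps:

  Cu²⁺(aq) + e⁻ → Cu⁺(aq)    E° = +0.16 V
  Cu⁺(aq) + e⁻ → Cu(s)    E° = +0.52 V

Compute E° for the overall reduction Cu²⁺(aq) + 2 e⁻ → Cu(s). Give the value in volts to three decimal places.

+0.340 V

Adding the free-energy changes (−nFE°) of the two steps gives −n₃FE°₃ = −n₁FE°₁ − n₂FE°₂.
E°₃ = (1×+0.16 + 1×+0.52) / 2 = (+0.680) / 2 = +0.340 V.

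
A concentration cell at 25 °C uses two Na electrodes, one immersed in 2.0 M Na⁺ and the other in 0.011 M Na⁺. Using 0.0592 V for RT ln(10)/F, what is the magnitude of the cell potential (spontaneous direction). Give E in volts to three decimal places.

+0.134 V

For a concentration cell E°cell = 0. The 2.0 M side is the cathode (reduction is favoured where [Na⁺] is higher).
With n = 1, E = −(0.0592/1) log([Na⁺]ₐₙ/[Na⁺]꜀ₐₜ) = −(0.0592/1) log(0.011/2) = −(0.0592/1)(-2.260) = +0.134 V.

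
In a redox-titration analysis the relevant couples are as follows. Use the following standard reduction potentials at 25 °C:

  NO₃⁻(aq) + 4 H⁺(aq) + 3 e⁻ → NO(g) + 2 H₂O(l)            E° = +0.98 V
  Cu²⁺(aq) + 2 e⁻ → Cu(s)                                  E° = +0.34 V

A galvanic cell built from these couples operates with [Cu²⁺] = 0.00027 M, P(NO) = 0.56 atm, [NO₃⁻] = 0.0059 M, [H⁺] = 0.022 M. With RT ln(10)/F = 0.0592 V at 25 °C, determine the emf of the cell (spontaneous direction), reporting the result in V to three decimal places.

+0.576 V

NO₃⁻/NO is the cathode (higher E°), Cu²⁺/Cu the anode: E°cell = +0.98 − (+0.34) = +0.64 V, n = 6.
Overall: 2 NO₃⁻(aq) + 8 H⁺(aq) + 3 Cu(s) → 2 NO(g) + 4 H₂O(l) + 3 Cu²⁺(aq)
Q = P(NO)^2·[Cu²⁺]^3 / ([NO₃⁻]^2·[H⁺]^8); log Q = 6.509.
E = E° − (0.0592/n) log Q = +0.64 − (0.0592/6)(6.509) = +0.576 V.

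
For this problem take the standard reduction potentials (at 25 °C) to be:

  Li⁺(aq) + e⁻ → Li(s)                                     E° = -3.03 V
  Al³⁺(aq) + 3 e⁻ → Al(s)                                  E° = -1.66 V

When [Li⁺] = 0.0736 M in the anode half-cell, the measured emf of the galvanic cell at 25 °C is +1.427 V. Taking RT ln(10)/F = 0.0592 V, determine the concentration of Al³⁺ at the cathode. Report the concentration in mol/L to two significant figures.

Al³⁺/Al is the cathode, Li⁺/Li the anode: E°cell = +1.37 V, n = 3.
Overall reaction: Al³⁺(aq) + 3 Li(s) → Al(s) + 3 Li⁺(aq); Q = [Li⁺]^3/[Al³⁺]^1.
From E = E° − (0.0592/n) log Q: log Q = (E° − E)·n/0.0592 = (+1.37 − (+1.427))·3/0.0592 = -2.8885.
So 1·log[Al³⁺] = 3·log(0.0736) − log Q = -3.3994 − (-2.8885) = -0.5109; [Al³⁺] = 10^(-0.5109) ≈ 0.31 M.

0.31 M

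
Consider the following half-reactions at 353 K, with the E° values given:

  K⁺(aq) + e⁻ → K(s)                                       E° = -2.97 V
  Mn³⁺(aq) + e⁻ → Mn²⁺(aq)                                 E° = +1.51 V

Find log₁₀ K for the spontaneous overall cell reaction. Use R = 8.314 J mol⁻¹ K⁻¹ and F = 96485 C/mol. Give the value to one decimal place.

64.0

Cathode: Mn³⁺/Mn²⁺; anode: K⁺/K. E°cell = (+1.51) − (-2.97) = +4.48 V, with n = 1.
ΔG° = −nFE° = −RT ln K, so ln K = nFE°/(RT) = (1)(96485)(+4.48) / ((8.314)(353)) = 147.283.
log₁₀ K = 147.283 / ln 10 = 64.0.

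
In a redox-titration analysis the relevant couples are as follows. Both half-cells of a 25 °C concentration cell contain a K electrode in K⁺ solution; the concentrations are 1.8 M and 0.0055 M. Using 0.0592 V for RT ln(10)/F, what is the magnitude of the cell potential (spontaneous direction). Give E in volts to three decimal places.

For a concentration cell E°cell = 0. The 1.8 M side is the cathode (reduction is favoured where [K⁺] is higher).
With n = 1, E = −(0.0592/1) log([K⁺]ₐₙ/[K⁺]꜀ₐₜ) = −(0.0592/1) log(0.0055/1.8) = −(0.0592/1)(-2.515) = +0.149 V.

+0.149 V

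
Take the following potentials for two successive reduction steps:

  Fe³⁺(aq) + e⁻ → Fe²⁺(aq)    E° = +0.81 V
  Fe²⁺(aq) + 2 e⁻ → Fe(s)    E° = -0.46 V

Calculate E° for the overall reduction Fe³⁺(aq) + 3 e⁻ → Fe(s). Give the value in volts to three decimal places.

Since ΔG° = −nFE° is additive over sequential reductions, n₃E°₃ = n₁E°₁ + n₂E°₂.
E°₃ = (1×+0.81 + 2×-0.46) / 3 = (-0.110) / 3 = -0.037 V.
E° values themselves are not directly additive — weighting by electron count is essential.

-0.037 V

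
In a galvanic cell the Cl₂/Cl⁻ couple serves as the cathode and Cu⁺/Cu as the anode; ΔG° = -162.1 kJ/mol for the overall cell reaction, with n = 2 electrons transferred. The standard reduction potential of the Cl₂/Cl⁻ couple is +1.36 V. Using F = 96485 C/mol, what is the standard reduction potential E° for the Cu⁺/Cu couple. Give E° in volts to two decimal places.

E°cell = −ΔG°/(nF) = −(-162.1×10³)/((2)(96485)) = +0.840 V.
Since Cl₂/Cl⁻ is the cathode and Cu⁺/Cu the anode, E°cell = E°(Cl₂/Cl⁻) − E°(Cu⁺/Cu).
So E°(Cu⁺/Cu) = E°(Cl₂/Cl⁻) − E°cell = (+1.36) − (+0.840) = +0.52 V.

+0.52 V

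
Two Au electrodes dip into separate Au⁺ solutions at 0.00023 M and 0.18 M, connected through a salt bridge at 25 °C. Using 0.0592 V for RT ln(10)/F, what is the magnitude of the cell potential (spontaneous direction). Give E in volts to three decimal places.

For a concentration cell E°cell = 0. The 0.18 M side is the cathode (reduction is favoured where [Au⁺] is higher).
With n = 1, E = −(0.0592/1) log([Au⁺]ₐₙ/[Au⁺]꜀ₐₜ) = −(0.0592/1) log(0.00023/0.18) = −(0.0592/1)(-2.894) = +0.171 V.

+0.171 V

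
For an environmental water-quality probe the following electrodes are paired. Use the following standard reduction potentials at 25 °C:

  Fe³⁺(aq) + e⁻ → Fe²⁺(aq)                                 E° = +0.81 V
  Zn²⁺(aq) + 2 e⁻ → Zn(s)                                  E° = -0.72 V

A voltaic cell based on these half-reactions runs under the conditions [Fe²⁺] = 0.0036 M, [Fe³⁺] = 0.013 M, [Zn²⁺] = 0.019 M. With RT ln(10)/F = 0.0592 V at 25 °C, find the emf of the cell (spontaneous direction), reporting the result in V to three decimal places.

Fe³⁺/Fe²⁺ is the cathode (higher E°), Zn²⁺/Zn the anode: E°cell = +0.81 − (-0.72) = +1.53 V, n = 2.
Overall: 2 Fe³⁺(aq) + Zn(s) → 2 Fe²⁺(aq) + Zn²⁺(aq)
Q = [Fe²⁺]^2·[Zn²⁺] / ([Fe³⁺]^2); log Q = -2.837.
E = E° − (0.0592/n) log Q = +1.53 − (0.0592/2)(-2.837) = +1.614 V.

+1.614 V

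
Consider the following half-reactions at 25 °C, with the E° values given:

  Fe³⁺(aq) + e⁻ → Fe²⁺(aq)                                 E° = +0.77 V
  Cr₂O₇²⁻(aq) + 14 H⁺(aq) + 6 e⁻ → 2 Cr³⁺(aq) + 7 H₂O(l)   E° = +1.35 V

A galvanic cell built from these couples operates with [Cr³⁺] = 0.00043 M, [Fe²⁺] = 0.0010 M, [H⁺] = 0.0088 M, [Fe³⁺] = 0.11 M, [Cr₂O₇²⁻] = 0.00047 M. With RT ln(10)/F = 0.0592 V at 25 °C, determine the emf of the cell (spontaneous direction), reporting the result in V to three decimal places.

+0.209 V

Cr₂O₇²⁻/Cr³⁺ is the cathode (higher E°), Fe³⁺/Fe²⁺ the anode: E°cell = +1.35 − (+0.77) = +0.58 V, n = 6.
Overall: Cr₂O₇²⁻(aq) + 14 H⁺(aq) + 6 Fe²⁺(aq) → 2 Cr³⁺(aq) + 7 H₂O(l) + 6 Fe³⁺(aq)
Q = [Cr³⁺]^2·[Fe³⁺]^6 / ([Cr₂O₇²⁻]·[H⁺]^14·[Fe²⁺]^6); log Q = 37.620.
E = E° − (0.0592/n) log Q = +0.58 − (0.0592/6)(37.620) = +0.209 V.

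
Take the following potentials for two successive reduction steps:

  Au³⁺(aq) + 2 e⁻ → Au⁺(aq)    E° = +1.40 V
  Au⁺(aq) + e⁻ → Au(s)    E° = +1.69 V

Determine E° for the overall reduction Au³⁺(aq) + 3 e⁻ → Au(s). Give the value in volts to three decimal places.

+1.497 V

Since ΔG° = −nFE° is additive over sequential reductions, n₃E°₃ = n₁E°₁ + n₂E°₂.
E°₃ = (2×+1.40 + 1×+1.69) / 3 = (+4.490) / 3 = +1.497 V.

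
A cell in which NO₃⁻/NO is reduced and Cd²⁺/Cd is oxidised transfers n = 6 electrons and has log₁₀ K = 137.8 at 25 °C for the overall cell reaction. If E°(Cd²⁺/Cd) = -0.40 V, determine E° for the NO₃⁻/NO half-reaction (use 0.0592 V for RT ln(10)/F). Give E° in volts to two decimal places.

+0.96 V

E°cell = (0.0592/n)·log K = (0.0592/6)(137.8) = +1.360 V.
Since NO₃⁻/NO is the cathode and Cd²⁺/Cd the anode, E°cell = E°(NO₃⁻/NO) − E°(Cd²⁺/Cd).
So E°(NO₃⁻/NO) = E°cell + E°(Cd²⁺/Cd) = +1.360 + (-0.40) = +0.96 V.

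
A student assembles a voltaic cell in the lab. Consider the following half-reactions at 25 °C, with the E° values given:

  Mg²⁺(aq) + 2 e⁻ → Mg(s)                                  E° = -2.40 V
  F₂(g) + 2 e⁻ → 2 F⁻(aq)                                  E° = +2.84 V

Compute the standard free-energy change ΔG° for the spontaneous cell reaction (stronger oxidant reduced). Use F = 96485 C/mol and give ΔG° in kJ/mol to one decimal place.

F₂/F⁻ (E° = +2.84 V) is the cathode; Mg²⁺/Mg (E° = -2.40 V) is the anode, so E°cell = +5.24 V.
Balancing electrons gives n = 2 (lcm of 2 and 2).
ΔG° = −nFE° = −(2)(96485)(+5.24) = -1,011,163 J = -1011.2 kJ/mol.

-1011.2 kJ/mol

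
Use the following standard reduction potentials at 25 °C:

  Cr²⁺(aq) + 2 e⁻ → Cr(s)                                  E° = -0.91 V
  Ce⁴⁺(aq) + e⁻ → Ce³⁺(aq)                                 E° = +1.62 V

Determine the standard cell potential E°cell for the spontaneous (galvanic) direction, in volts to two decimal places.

+2.53 V

The Ce⁴⁺/Ce³⁺ couple has the higher reduction potential, so it is the cathode; Cr²⁺/Cr is oxidised at the anode.
E°cell = E°(cathode) − E°(anode) = (+1.62) − (-0.91) = +2.53 V.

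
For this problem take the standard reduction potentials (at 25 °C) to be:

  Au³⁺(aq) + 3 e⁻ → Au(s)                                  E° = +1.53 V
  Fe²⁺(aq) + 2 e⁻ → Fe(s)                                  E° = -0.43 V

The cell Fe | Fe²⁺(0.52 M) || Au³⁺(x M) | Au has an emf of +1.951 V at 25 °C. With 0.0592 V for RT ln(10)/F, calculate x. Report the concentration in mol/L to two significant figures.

Au³⁺/Au is the cathode, Fe²⁺/Fe the anode: E°cell = +1.96 V, n = 6.
Overall reaction: 2 Au³⁺(aq) + 3 Fe(s) → 2 Au(s) + 3 Fe²⁺(aq); Q = [Fe²⁺]^3/[Au³⁺]^2.
From E = E° − (0.0592/n) log Q: log Q = (E° − E)·n/0.0592 = (+1.96 − (+1.951))·6/0.0592 = 0.9122.
So 2·log[Au³⁺] = 3·log(0.52) − log Q = -0.8520 − (0.9122) = -1.7642; log[Au³⁺] = -1.7642 / 2 = -0.8821; [Au³⁺] = 10^(-0.8821) ≈ 0.13 M.

0.13 M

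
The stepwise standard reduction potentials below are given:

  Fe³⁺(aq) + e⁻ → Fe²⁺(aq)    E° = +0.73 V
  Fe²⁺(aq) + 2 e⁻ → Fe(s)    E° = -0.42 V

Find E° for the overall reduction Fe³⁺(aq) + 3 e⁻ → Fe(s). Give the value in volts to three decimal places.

Standard free energies of sequential steps add: ΔG°₃ = ΔG°₁ + ΔG°₂, so n₃E°₃ = n₁E°₁ + n₂E°₂.
E°₃ = (1×+0.73 + 2×-0.42) / 3 = (-0.110) / 3 = -0.037 V.
E° values themselves are not directly additive — weighting by electron count is essential.

-0.037 V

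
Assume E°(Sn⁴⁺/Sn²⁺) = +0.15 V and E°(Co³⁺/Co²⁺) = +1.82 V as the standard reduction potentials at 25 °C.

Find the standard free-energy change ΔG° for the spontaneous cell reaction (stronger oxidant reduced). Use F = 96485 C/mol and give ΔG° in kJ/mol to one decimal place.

Co³⁺/Co²⁺ (E° = +1.82 V) is the cathode; Sn⁴⁺/Sn²⁺ (E° = +0.15 V) is the anode, so E°cell = +1.67 V.
Balancing electrons gives n = 2 (lcm of 1 and 2).
ΔG° = −nFE° = −(2)(96485)(+1.67) = -322,260 J = -322.3 kJ/mol.

-322.3 kJ/mol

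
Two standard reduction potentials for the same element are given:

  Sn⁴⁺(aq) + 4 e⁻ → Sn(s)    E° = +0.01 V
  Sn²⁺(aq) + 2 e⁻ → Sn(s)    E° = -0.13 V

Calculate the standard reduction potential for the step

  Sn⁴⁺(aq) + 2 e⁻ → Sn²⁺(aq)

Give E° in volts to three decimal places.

+0.150 V

Sequential free energies add, so n₃E°₃ = n₁E°₁ + n₂E°₂.
With n₃ = 4, and the known step contributing 2×(-0.13) V, the unknown satisfies 2·E° = 4×(+0.01) − 2×(-0.13) = +0.300.
E° = +0.300 / 2 = +0.150 V.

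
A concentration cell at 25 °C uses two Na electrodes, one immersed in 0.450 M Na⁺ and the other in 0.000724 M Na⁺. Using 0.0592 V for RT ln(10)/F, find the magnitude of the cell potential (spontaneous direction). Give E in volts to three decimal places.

+0.165 V

For a concentration cell E°cell = 0. The 0.450 M side is the cathode (reduction is favoured where [Na⁺] is higher).
With n = 1, E = −(0.0592/1) log([Na⁺]ₐₙ/[Na⁺]꜀ₐₜ) = −(0.0592/1) log(0.000724/0.45) = −(0.0592/1)(-2.793) = +0.165 V.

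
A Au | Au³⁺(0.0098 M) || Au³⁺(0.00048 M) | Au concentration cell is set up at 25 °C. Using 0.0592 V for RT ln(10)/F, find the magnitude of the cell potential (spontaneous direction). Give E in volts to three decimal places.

+0.026 V

For a concentration cell E°cell = 0. The 0.0098 M side is the cathode (reduction is favoured where [Au³⁺] is higher).
With n = 3, E = −(0.0592/3) log([Au³⁺]ₐₙ/[Au³⁺]꜀ₐₜ) = −(0.0592/3) log(0.00048/0.0098) = −(0.0592/3)(-1.310) = +0.026 V.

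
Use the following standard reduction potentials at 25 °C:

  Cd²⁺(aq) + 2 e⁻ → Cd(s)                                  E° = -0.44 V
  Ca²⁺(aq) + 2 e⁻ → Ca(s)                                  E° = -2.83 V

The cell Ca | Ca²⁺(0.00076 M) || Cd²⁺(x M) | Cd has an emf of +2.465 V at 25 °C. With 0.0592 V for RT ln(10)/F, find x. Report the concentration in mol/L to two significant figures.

Cd²⁺/Cd is the cathode, Ca²⁺/Ca the anode: E°cell = +2.39 V, n = 2.
Overall reaction: Cd²⁺(aq) + Ca(s) → Cd(s) + Ca²⁺(aq); Q = [Ca²⁺]^1/[Cd²⁺]^1.
From E = E° − (0.0592/n) log Q: log Q = (E° − E)·n/0.0592 = (+2.39 − (+2.465))·2/0.0592 = -2.5338.
So 1·log[Cd²⁺] = 1·log(0.00076) − log Q = -3.1192 − (-2.5338) = -0.5854; [Cd²⁺] = 10^(-0.5854) ≈ 0.26 M.

0.26 M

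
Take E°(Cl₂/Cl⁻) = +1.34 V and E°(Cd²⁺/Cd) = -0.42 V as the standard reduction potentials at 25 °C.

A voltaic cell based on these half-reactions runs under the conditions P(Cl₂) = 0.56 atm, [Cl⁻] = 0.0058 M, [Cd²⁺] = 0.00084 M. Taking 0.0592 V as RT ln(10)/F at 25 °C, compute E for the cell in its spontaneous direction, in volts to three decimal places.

+1.976 V

Cl₂/Cl⁻ is the cathode (higher E°), Cd²⁺/Cd the anode: E°cell = +1.34 − (-0.42) = +1.76 V, n = 2.
Overall: Cl₂(g) + Cd(s) → 2 Cl⁻(aq) + Cd²⁺(aq)
Q = [Cl⁻]^2·[Cd²⁺] / (P(Cl₂)); log Q = -7.297.
E = E° − (0.0592/n) log Q = +1.76 − (0.0592/2)(-7.297) = +1.976 V.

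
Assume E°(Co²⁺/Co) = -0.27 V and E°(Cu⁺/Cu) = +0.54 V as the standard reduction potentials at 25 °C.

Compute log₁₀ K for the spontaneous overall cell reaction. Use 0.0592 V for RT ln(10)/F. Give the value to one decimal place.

27.4

Cathode: Cu⁺/Cu; anode: Co²⁺/Co. E°cell = +0.81 V, n = 2.
log K = nE°cell / 0.0592 = (2)(+0.81) / 0.0592 = 27.4.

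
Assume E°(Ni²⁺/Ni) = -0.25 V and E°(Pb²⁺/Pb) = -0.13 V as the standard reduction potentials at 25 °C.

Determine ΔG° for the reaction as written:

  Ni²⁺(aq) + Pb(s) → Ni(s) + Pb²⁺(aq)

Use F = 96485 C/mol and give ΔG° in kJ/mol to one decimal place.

As written, Ni²⁺/Ni is reduced (cathode) and Pb²⁺/Pb is oxidised (anode), so E°cell = (-0.25) − (-0.13) = -0.12 V.
Balancing electrons gives n = 2.
ΔG° = −nFE° = −(2)(96485)(-0.12) = 23,156 J = +23.2 kJ/mol.

+23.2 kJ/mol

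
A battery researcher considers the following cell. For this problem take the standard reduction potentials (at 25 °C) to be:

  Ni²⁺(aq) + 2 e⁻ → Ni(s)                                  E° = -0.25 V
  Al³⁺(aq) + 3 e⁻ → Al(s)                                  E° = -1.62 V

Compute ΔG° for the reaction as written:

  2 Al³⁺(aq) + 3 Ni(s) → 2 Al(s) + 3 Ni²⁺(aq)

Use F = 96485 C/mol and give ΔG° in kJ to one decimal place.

As written, Al³⁺/Al is reduced (cathode) and Ni²⁺/Ni is oxidised (anode), so E°cell = (-1.62) − (-0.25) = -1.37 V.
Balancing electrons gives n = 6.
ΔG° = −nFE° = −(6)(96485)(-1.37) = 793,107 J = +793.1 kJ.

+793.1 kJ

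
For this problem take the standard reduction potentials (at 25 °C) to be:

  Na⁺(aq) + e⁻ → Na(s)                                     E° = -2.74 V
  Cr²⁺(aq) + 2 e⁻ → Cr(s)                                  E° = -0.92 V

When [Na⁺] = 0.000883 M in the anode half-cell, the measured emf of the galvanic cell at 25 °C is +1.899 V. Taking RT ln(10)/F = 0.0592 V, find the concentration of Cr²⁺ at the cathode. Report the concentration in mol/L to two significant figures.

Cr²⁺/Cr is the cathode, Na⁺/Na the anode: E°cell = +1.82 V, n = 2.
Overall reaction: Cr²⁺(aq) + 2 Na(s) → Cr(s) + 2 Na⁺(aq); Q = [Na⁺]^2/[Cr²⁺]^1.
From E = E° − (0.0592/n) log Q: log Q = (E° − E)·n/0.0592 = (+1.82 − (+1.899))·2/0.0592 = -2.6689.
So 1·log[Cr²⁺] = 2·log(0.000883) − log Q = -6.1081 − (-2.6689) = -3.4392; [Cr²⁺] = 10^(-3.4392) ≈ 0.00036 M.

0.00036 M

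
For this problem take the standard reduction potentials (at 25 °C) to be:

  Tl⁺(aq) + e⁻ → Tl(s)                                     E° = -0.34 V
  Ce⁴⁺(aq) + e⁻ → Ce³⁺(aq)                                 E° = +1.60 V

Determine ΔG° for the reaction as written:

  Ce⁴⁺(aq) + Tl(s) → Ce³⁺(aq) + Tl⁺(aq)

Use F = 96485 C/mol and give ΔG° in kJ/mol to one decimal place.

-187.2 kJ/mol

As written, Ce⁴⁺/Ce³⁺ is reduced (cathode) and Tl⁺/Tl is oxidised (anode), so E°cell = (+1.60) − (-0.34) = +1.94 V.
Balancing electrons gives n = 1.
ΔG° = −nFE° = −(1)(96485)(+1.94) = -187,181 J = -187.2 kJ/mol.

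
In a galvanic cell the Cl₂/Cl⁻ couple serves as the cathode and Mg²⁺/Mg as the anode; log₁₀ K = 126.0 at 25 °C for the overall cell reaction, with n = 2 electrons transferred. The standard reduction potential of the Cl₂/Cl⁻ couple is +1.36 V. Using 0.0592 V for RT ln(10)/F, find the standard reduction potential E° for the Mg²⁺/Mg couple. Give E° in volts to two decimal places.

E°cell = (0.0592/n)·log K = (0.0592/2)(126.0) = +3.730 V.
Since Cl₂/Cl⁻ is the cathode and Mg²⁺/Mg the anode, E°cell = E°(Cl₂/Cl⁻) − E°(Mg²⁺/Mg).
So E°(Mg²⁺/Mg) = E°(Cl₂/Cl⁻) − E°cell = (+1.36) − (+3.730) = -2.37 V.

-2.37 V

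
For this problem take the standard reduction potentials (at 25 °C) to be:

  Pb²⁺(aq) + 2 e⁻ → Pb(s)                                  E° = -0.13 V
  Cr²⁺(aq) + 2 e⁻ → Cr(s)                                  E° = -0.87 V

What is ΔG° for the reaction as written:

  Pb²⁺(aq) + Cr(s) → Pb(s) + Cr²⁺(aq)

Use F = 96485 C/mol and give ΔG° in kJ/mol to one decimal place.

As written, Pb²⁺/Pb is reduced (cathode) and Cr²⁺/Cr is oxidised (anode), so E°cell = (-0.13) − (-0.87) = +0.74 V.
Balancing electrons gives n = 2.
ΔG° = −nFE° = −(2)(96485)(+0.74) = -142,798 J = -142.8 kJ/mol.

-142.8 kJ/mol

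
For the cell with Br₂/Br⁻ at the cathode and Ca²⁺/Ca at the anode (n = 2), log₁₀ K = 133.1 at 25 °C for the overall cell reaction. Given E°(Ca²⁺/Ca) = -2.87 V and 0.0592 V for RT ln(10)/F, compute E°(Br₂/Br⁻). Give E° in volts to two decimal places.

E°cell = (0.0592/n)·log K = (0.0592/2)(133.1) = +3.940 V.
Since Br₂/Br⁻ is the cathode and Ca²⁺/Ca the anode, E°cell = E°(Br₂/Br⁻) − E°(Ca²⁺/Ca).
So E°(Br₂/Br⁻) = E°cell + E°(Ca²⁺/Ca) = +3.940 + (-2.87) = +1.07 V.

+1.07 V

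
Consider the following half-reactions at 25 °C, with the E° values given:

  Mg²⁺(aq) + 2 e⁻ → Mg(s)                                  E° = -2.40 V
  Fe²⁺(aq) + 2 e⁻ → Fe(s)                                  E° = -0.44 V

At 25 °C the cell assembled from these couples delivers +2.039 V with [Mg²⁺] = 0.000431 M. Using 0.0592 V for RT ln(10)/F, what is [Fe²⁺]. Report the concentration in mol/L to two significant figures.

0.20 M

Fe²⁺/Fe is the cathode, Mg²⁺/Mg the anode: E°cell = +1.96 V, n = 2.
Overall reaction: Fe²⁺(aq) + Mg(s) → Fe(s) + Mg²⁺(aq); Q = [Mg²⁺]^1/[Fe²⁺]^1.
From E = E° − (0.0592/n) log Q: log Q = (E° − E)·n/0.0592 = (+1.96 − (+2.039))·2/0.0592 = -2.6689.
So 1·log[Fe²⁺] = 1·log(0.000431) − log Q = -3.3655 − (-2.6689) = -0.6966; [Fe²⁺] = 10^(-0.6966) ≈ 0.20 M.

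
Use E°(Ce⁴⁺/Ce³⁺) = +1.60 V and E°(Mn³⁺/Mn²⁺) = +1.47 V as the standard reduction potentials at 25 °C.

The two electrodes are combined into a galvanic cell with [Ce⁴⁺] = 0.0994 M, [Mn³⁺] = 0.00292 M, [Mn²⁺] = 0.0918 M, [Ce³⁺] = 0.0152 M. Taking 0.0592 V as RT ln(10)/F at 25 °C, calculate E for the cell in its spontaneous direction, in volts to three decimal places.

+0.267 V

Ce⁴⁺/Ce³⁺ is the cathode (higher E°), Mn³⁺/Mn²⁺ the anode: E°cell = +1.60 − (+1.47) = +0.13 V, n = 1.
Overall: Ce⁴⁺(aq) + Mn²⁺(aq) → Ce³⁺(aq) + Mn³⁺(aq)
Q = [Ce³⁺]·[Mn³⁺] / ([Ce⁴⁺]·[Mn²⁺]); log Q = -2.313.
E = E° − (0.0592/n) log Q = +0.13 − (0.0592/1)(-2.313) = +0.267 V.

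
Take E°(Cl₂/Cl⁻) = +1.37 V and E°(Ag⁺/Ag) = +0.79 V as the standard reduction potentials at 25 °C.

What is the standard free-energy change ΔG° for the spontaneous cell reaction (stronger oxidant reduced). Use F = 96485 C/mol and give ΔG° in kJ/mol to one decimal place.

Cl₂/Cl⁻ (E° = +1.37 V) is the cathode; Ag⁺/Ag (E° = +0.79 V) is the anode, so E°cell = +0.58 V.
Balancing electrons gives n = 2 (lcm of 2 and 1).
ΔG° = −nFE° = −(2)(96485)(+0.58) = -111,923 J = -111.9 kJ/mol.

-111.9 kJ/mol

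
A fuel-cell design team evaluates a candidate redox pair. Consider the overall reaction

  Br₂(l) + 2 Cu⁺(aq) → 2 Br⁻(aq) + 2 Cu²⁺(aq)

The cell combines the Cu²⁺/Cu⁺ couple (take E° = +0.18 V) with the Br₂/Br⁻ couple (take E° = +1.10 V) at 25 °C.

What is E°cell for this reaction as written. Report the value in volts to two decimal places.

+0.92 V

The Br₂/Br⁻ couple has the higher reduction potential, so it is the cathode; Cu²⁺/Cu⁺ is oxidised at the anode.
E°cell = E°(cathode) − E°(anode) = (+1.10) − (+0.18) = +0.92 V.
Since E°cell > 0, the reaction is spontaneous under standard conditions.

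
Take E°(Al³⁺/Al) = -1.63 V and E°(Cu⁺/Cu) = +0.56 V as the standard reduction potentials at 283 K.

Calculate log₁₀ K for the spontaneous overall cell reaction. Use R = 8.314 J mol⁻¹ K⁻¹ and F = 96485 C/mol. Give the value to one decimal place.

Cathode: Cu⁺/Cu; anode: Al³⁺/Al. E°cell = (+0.56) − (-1.63) = +2.19 V, with n = 3.
ΔG° = −nFE° = −RT ln K, so ln K = nFE°/(RT) = (3)(96485)(+2.19) / ((8.314)(283)) = 269.419.
log₁₀ K = 269.419 / ln 10 = 117.0.

117.0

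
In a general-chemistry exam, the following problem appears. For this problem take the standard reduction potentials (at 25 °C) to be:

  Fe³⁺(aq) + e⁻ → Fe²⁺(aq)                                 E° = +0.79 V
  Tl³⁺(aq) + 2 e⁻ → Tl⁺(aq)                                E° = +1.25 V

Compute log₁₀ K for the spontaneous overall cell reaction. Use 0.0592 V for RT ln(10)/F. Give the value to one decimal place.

15.5

Cathode: Tl³⁺/Tl⁺; anode: Fe³⁺/Fe²⁺. E°cell = +0.46 V, n = 2.
log K = nE°cell / 0.0592 = (2)(+0.46) / 0.0592 = 15.5.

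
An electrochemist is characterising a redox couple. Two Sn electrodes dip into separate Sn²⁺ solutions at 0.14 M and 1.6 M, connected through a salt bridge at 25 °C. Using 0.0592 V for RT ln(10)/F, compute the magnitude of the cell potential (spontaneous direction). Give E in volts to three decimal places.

+0.031 V

For a concentration cell E°cell = 0. The 1.6 M side is the cathode (reduction is favoured where [Sn²⁺] is higher).
With n = 2, E = −(0.0592/2) log([Sn²⁺]ₐₙ/[Sn²⁺]꜀ₐₜ) = −(0.0592/2) log(0.14/1.6) = −(0.0592/2)(-1.058) = +0.031 V.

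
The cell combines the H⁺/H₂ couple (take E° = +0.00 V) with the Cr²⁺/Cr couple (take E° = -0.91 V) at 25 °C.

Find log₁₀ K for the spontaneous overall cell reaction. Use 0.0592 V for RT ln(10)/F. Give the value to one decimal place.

30.7

Cathode: H⁺/H₂; anode: Cr²⁺/Cr. E°cell = +0.91 V, n = 2.
log K = nE°cell / 0.0592 = (2)(+0.91) / 0.0592 = 30.7.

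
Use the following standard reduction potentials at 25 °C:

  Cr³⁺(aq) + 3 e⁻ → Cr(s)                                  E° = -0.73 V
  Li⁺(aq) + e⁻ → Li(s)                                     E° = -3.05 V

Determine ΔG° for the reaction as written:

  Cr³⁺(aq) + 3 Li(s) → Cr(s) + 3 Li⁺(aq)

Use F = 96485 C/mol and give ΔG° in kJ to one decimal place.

-671.5 kJ

As written, Cr³⁺/Cr is reduced (cathode) and Li⁺/Li is oxidised (anode), so E°cell = (-0.73) − (-3.05) = +2.32 V.
Balancing electrons gives n = 3.
ΔG° = −nFE° = −(3)(96485)(+2.32) = -671,536 J = -671.5 kJ.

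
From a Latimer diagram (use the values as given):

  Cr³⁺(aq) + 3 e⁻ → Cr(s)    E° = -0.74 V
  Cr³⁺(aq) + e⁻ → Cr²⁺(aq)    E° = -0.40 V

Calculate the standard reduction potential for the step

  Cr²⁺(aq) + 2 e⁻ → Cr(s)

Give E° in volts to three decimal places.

Sequential free energies add, so n₃E°₃ = n₁E°₁ + n₂E°₂.
With n₃ = 3, and the known step contributing 1×(-0.40) V, the unknown satisfies 2·E° = 3×(-0.74) − 1×(-0.40) = -1.820.
E° = -1.820 / 2 = -0.910 V.

-0.910 V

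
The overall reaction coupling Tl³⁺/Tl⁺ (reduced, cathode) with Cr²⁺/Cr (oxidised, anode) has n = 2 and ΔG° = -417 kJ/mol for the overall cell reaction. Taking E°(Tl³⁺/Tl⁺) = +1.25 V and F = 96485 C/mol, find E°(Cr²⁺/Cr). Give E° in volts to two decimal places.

-0.91 V

E°cell = −ΔG°/(nF) = −(-417×10³)/((2)(96485)) = +2.161 V.
Since Tl³⁺/Tl⁺ is the cathode and Cr²⁺/Cr the anode, E°cell = E°(Tl³⁺/Tl⁺) − E°(Cr²⁺/Cr).
So E°(Cr²⁺/Cr) = E°(Tl³⁺/Tl⁺) − E°cell = (+1.25) − (+2.161) = -0.91 V.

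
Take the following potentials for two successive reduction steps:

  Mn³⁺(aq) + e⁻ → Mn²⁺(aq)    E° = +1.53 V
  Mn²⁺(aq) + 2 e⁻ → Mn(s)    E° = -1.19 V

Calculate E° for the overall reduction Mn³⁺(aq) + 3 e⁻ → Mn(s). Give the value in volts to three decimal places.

Since ΔG° = −nFE° is additive over sequential reductions, n₃E°₃ = n₁E°₁ + n₂E°₂.
E°₃ = (1×+1.53 + 2×-1.19) / 3 = (-0.850) / 3 = -0.283 V.
Simply averaging or adding the two E° values would be wrong; the electron-weighted sum is required.

-0.283 V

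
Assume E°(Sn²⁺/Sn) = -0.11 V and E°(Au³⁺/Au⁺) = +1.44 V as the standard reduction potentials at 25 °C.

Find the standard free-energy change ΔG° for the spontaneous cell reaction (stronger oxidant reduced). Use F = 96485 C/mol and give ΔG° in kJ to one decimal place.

Au³⁺/Au⁺ (E° = +1.44 V) is the cathode; Sn²⁺/Sn (E° = -0.11 V) is the anode, so E°cell = +1.55 V.
Balancing electrons gives n = 2 (lcm of 2 and 2).
ΔG° = −nFE° = −(2)(96485)(+1.55) = -299,104 J = -299.1 kJ.

-299.1 kJ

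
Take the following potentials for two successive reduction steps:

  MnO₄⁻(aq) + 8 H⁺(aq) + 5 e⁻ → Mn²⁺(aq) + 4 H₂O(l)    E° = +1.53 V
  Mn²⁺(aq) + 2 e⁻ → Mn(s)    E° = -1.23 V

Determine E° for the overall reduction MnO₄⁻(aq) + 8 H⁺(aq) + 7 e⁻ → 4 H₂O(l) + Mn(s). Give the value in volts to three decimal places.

Adding the free-energy changes (−nFE°) of the two steps gives −n₃FE°₃ = −n₁FE°₁ − n₂FE°₂.
E°₃ = (5×+1.53 + 2×-1.23) / 7 = (+5.190) / 7 = +0.741 V.
E° values themselves are not directly additive — weighting by electron count is essential.

+0.741 V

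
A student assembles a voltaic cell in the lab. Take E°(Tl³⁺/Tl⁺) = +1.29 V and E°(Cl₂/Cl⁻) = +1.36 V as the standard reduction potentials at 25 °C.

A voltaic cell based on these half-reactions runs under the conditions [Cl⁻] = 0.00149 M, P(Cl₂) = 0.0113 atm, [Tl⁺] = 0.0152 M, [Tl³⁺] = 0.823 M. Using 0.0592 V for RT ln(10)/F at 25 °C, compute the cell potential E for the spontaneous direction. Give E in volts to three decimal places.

+0.128 V

Cl₂/Cl⁻ is the cathode (higher E°), Tl³⁺/Tl⁺ the anode: E°cell = +1.36 − (+1.29) = +0.07 V, n = 2.
Overall: Cl₂(g) + Tl⁺(aq) → 2 Cl⁻(aq) + Tl³⁺(aq)
Q = [Cl⁻]^2·[Tl³⁺] / (P(Cl₂)·[Tl⁺]); log Q = -1.973.
E = E° − (0.0592/n) log Q = +0.07 − (0.0592/2)(-1.973) = +0.128 V.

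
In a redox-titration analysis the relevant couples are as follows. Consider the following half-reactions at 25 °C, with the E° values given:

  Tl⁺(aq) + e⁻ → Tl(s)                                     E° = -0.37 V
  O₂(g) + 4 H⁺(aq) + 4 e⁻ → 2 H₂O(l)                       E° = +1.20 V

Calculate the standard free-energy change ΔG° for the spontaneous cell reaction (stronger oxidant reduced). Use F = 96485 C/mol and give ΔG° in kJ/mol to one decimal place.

O₂/H₂O (E° = +1.20 V) is the cathode; Tl⁺/Tl (E° = -0.37 V) is the anode, so E°cell = +1.57 V.
Balancing electrons gives n = 4 (lcm of 4 and 1).
ΔG° = −nFE° = −(4)(96485)(+1.57) = -605,926 J = -605.9 kJ/mol.

-605.9 kJ/mol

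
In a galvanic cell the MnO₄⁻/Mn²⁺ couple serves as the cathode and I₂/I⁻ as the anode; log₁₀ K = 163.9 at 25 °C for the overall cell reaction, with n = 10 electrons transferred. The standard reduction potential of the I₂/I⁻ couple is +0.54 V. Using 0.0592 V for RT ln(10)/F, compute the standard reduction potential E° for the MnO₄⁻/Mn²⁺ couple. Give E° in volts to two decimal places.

+1.51 V

E°cell = (0.0592/n)·log K = (0.0592/10)(163.9) = +0.970 V.
Since MnO₄⁻/Mn²⁺ is the cathode and I₂/I⁻ the anode, E°cell = E°(MnO₄⁻/Mn²⁺) − E°(I₂/I⁻).
So E°(MnO₄⁻/Mn²⁺) = E°cell + E°(I₂/I⁻) = +0.970 + (+0.54) = +1.51 V.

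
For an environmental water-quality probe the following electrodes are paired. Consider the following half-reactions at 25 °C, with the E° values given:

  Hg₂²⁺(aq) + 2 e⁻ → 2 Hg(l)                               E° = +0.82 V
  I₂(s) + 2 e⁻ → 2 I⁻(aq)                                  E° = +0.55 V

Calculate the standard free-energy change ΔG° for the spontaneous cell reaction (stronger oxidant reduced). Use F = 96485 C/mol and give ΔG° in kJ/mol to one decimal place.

-52.1 kJ/mol

Hg₂²⁺/Hg (E° = +0.82 V) is the cathode; I₂/I⁻ (E° = +0.55 V) is the anode, so E°cell = +0.27 V.
Balancing electrons gives n = 2 (lcm of 2 and 2).
ΔG° = −nFE° = −(2)(96485)(+0.27) = -52,102 J = -52.1 kJ/mol.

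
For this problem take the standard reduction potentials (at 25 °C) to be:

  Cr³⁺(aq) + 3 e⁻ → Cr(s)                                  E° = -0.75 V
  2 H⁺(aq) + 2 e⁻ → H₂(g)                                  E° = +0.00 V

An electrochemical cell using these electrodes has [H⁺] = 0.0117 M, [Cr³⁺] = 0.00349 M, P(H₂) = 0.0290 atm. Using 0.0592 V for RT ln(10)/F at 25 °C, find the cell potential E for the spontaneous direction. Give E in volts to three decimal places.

H⁺/H₂ is the cathode (higher E°), Cr³⁺/Cr the anode: E°cell = +0.00 − (-0.75) = +0.75 V, n = 6.
Overall: 6 H⁺(aq) + 2 Cr(s) → 3 H₂(g) + 2 Cr³⁺(aq)
Q = P(H₂)^3·[Cr³⁺]^2 / ([H⁺]^6); log Q = 2.064.
E = E° − (0.0592/n) log Q = +0.75 − (0.0592/6)(2.064) = +0.730 V.

+0.730 V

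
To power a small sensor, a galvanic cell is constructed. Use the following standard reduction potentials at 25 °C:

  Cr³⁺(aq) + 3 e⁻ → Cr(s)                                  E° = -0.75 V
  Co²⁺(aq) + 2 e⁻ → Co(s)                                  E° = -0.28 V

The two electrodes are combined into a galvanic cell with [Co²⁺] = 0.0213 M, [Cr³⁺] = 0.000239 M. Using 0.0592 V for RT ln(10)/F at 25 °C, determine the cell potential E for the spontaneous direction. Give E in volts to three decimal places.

Co²⁺/Co is the cathode (higher E°), Cr³⁺/Cr the anode: E°cell = -0.28 − (-0.75) = +0.47 V, n = 6.
Overall: 3 Co²⁺(aq) + 2 Cr(s) → 3 Co(s) + 2 Cr³⁺(aq)
Q = [Cr³⁺]^2 / ([Co²⁺]^3); log Q = -2.228.
E = E° − (0.0592/n) log Q = +0.47 − (0.0592/6)(-2.228) = +0.492 V.

+0.492 V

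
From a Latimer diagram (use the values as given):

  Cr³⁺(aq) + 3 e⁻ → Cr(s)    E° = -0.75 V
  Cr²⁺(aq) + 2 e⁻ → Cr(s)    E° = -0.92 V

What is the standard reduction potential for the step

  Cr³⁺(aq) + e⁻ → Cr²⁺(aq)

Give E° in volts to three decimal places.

-0.410 V

Sequential free energies add, so n₃E°₃ = n₁E°₁ + n₂E°₂.
With n₃ = 3, and the known step contributing 2×(-0.92) V, the unknown satisfies 1·E° = 3×(-0.75) − 2×(-0.92) = -0.410.
E° = -0.410 / 1 = -0.410 V.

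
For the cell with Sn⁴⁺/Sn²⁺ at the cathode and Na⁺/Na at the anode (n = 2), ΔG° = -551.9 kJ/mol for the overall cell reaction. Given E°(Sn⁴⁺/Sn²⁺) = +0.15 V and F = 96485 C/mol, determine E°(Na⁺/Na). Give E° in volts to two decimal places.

E°cell = −ΔG°/(nF) = −(-551.9×10³)/((2)(96485)) = +2.860 V.
Since Sn⁴⁺/Sn²⁺ is the cathode and Na⁺/Na the anode, E°cell = E°(Sn⁴⁺/Sn²⁺) − E°(Na⁺/Na).
So E°(Na⁺/Na) = E°(Sn⁴⁺/Sn²⁺) − E°cell = (+0.15) − (+2.860) = -2.71 V.

-2.71 V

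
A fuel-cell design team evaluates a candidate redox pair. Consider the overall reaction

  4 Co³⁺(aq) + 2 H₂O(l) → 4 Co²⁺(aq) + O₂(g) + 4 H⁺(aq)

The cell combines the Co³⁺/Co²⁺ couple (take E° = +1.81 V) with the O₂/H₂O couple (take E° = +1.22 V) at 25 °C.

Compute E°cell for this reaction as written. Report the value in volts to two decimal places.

The Co³⁺/Co²⁺ couple has the higher reduction potential, so it is the cathode; O₂/H₂O is oxidised at the anode.
E°cell = E°(cathode) − E°(anode) = (+1.81) − (+1.22) = +0.59 V.
Since E°cell > 0, the reaction is spontaneous under standard conditions.

+0.59 V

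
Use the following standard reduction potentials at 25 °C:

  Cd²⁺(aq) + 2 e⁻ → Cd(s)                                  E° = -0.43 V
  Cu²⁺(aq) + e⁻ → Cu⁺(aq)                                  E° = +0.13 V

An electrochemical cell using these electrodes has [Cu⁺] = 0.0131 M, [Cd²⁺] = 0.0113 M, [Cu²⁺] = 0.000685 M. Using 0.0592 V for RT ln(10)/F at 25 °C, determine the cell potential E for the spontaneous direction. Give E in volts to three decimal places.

+0.542 V

Cu²⁺/Cu⁺ is the cathode (higher E°), Cd²⁺/Cd the anode: E°cell = +0.13 − (-0.43) = +0.56 V, n = 2.
Overall: 2 Cu²⁺(aq) + Cd(s) → 2 Cu⁺(aq) + Cd²⁺(aq)
Q = [Cu⁺]^2·[Cd²⁺] / ([Cu²⁺]^2); log Q = 0.616.
E = E° − (0.0592/n) log Q = +0.56 − (0.0592/2)(0.616) = +0.542 V.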